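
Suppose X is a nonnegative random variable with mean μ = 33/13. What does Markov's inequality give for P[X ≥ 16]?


μ = E[X] = 33/13, a = 16.
Markov: P[X ≥ 16] ≤ μ/a = (33/13)/16 = 33/208.
Numerically: ≈ 0.1587.
(Since a = 16 > μ = 2.5385, the bound 33/208 is < 1 and informative.)

P[X ≥ 16] ≤ 33/208 ≈ 0.1587.


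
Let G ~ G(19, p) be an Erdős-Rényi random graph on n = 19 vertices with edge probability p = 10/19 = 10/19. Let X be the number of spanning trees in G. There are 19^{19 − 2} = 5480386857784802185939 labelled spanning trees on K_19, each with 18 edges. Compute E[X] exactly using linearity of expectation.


K_19 has 19^{19 − 2} = 5480386857784802185939 labelled spanning trees.
For each such spanning tree H, let X_H = 1 if all 18 edges of H are present in G. Then P[X_H = 1] = p^{18} = (10/19)^{18} = 1000000000000000000/104127350297911241532841.
Summing the indicators: E[X] = Σ_H E[X_H] = 5480386857784802185939 · p^{18} = 5480386857784802185939 · 1000000000000000000/104127350297911241532841 = 1000000000000000000/19.
Numerically: E[X] ≈ 5.26316e+16.

E[X] = 5480386857784802185939 · (10/19)^{18} = 1000000000000000000/19 ≈ 5.26316e+16.


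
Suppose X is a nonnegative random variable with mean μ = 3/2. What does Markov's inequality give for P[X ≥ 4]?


μ = E[X] = 3/2, a = 4.
Markov: P[X ≥ 4] ≤ μ/a = (3/2)/4 = 3/8.
Numerically: ≈ 0.375.
(Since a = 4 > μ = 1.500, the bound 3/8 is < 1 and informative.)

P[X ≥ 4] ≤ 3/8 ≈ 0.375.


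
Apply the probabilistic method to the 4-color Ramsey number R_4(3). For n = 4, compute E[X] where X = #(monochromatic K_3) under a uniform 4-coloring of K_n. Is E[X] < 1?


E[X] = C(4, 3) · 4^{1 − 3} = 4 · 4^{−2} = 4/16.
As a reduced fraction: E[X] = 1/4 ≈ 0.2500000.
Is E[X] < 1? YES.
Since E[X] < 1, there exists a 4-coloring of K_{4} with no monochromatic K_3; hence R_4(3) > 4.

E[X] = 1/4 ≈ 0.2500000; E[X] < 1, so R_4(3) > 4.


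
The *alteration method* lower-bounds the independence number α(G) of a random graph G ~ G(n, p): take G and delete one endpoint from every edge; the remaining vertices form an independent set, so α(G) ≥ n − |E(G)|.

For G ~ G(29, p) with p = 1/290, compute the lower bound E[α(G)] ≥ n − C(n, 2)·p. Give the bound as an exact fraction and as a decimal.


E[|E(G)|] = C(29, 2)·p = 406 · (1/290) = 7/5.
E[α(G)] ≥ n − E[|E(G)|] = 29 − 7/5 = 138/5.
Numerically: ≈ 27.600000.
(This is only a lower bound; the true E[α(G)] may be larger.)

E[α(G)] ≥ 138/5 ≈ 27.600000.


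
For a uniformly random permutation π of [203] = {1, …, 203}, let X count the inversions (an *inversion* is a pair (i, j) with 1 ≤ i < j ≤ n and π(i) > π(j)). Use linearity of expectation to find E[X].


Write X = Σ X_I over the C(203, 2) = 20503 pairs i < j, with X_I the indicator of one inversion.
There are 20503 indicators.
For each fixed pair i < j, the values π(i) and π(j) are two distinct elements of {1, …, 203} in uniformly random order; by symmetry P[π(i) > π(j)] = 1/2.
By linearity: E[X] = 20503 · (1/2) = C(203, 2) · (1/2) = 20503/2 = 20503/2 ≈ 10251.500000.

E[X] = 20503/2 = 10251.500000.


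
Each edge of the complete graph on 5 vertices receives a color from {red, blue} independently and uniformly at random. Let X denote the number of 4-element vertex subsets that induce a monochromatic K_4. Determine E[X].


Let X = Σ_S X_S over the C(5, 4) = 5 subsets S of size 4, where X_S = 1 if the K_4 on S is monochromatic.
For a fixed S, the K_4 on S has C(4, 2) = 6 edges. P[all 6 edges red] = (1/2)^6, and likewise for blue, so P[monochromatic] = 2·(1/2)^6 = 2^{1 − 6} = 1/32.
By linearity: E[X] = C(5, 4) · 2^{1 − 6} = 5 · 1/32 = 5/32.
Numerically: E[X] ≈ 0.15625.

E[X] = C(5,4)·2^(1−C(4,2)) = 5/32 ≈ 0.15625.


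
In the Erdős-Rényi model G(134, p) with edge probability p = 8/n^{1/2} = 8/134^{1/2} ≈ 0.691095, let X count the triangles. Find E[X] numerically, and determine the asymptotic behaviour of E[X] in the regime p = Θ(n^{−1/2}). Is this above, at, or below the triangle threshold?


Number of potential triangles: C(134, 3) = 392084.
Each occurs with probability p³ ≈ (0.691095)³ ≈ 3.30075100e-01.
By linearity: E[X] = C(134, 3)·p³ ≈ 392084 · 3.30075100e-01 ≈ 129417.165478.
Since α = 1/2 < 1, p = c/n^{1/2} ≫ 1/n is above the triangle threshold p ~ 1/n. Asymptotically E[X] ~ (c³/6)·n^{3(1−α)} = (8³/6)·n^{1.5} → ∞; triangles are abundant w.h.p.

E[X] ≈ 129417.165478; in regime p = Θ(1/n^{1/2}) E[X] diverges (above the triangle threshold p ~ 1/n).


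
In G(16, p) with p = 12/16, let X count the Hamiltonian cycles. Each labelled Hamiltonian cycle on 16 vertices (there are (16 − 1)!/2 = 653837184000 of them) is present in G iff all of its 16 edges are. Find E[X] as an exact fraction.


K_16 has (16 − 1)!/2 = 653837184000 labelled Hamiltonian cycles.
For each such Hamiltonian cycle H, let X_H = 1 if all 16 edges of H are present in G. Then P[X_H = 1] = p^{16} = (3/4)^{16} = 43046721/4294967296.
By linearity: E[X] = Σ_H E[X_H] = 653837184000 · p^{16} = 653837184000 · 43046721/4294967296 = 27485885585032875/4194304.
Numerically: E[X] ≈ 6.55e+09.

E[X] = 653837184000 · (3/4)^{16} = 27485885585032875/4194304 ≈ 6.55e+09.


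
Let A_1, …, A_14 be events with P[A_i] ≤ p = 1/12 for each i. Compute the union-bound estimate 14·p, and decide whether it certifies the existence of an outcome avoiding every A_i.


Union bound: P[∪_{i=1}^{14} A_i] ≤ Σ_i P[A_i] ≤ 14·p = 14·(1/12) = 7/6.
Numerically: 7/6 ≈ 1.166667.
Is 7/6 < 1? NO.
Since the bound 7/6 is ≥ 1, the union bound is uninformative here; it does NOT by itself certify existence.

14·p = 7/6 ≈ 1.166667; existence NOT certified by the union bound.


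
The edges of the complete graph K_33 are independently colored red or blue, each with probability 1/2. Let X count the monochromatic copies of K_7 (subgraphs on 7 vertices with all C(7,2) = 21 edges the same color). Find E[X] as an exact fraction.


Let X = Σ_S X_S over the C(33, 7) = 4272048 subsets S of size 7, where X_S = 1 if the K_7 on S is monochromatic.
For a fixed S, the K_7 on S has C(7, 2) = 21 edges. P[all 21 edges red] = (1/2)^21, and likewise for blue, so P[monochromatic] = 2·(1/2)^21 = 2^{1 − 21} = 1/1048576.
By linearity: E[X] = C(33, 7) · 2^{1 − 21} = 4272048 · 1/1048576 = 267003/65536.
Numerically: E[X] ≈ 4.074.

E[X] = C(33,7)·2^(1−C(7,2)) = 267003/65536 ≈ 4.074.


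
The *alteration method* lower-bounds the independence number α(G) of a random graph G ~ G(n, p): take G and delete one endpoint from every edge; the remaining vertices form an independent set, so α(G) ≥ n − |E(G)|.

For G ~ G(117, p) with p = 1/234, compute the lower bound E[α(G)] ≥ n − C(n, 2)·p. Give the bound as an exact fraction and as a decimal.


E[|E(G)|] = C(117, 2)·p = 6786 · (1/234) = 29.
E[α(G)] ≥ n − E[|E(G)|] = 117 − 29 = 88.
Numerically: ≈ 88.0000.
(This is only a lower bound; the true E[α(G)] may be larger.)

E[α(G)] ≥ 88 ≈ 88.0000.


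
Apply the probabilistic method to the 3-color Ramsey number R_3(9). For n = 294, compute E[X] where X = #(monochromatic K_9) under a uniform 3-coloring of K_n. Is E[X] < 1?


E[X] = C(294, 9) · 3^{1 − 36} = 39963546001186808 · 3^{−35} = 39963546001186808/50031545098999707.
As a reduced fraction: E[X] = 39963546001186808/50031545098999707 ≈ 0.798767.
Is E[X] < 1? YES.
Since E[X] < 1, there exists a 3-coloring of K_{294} with no monochromatic K_9; hence R_3(9) > 294.

E[X] = 39963546001186808/50031545098999707 ≈ 0.798767; E[X] < 1, so R_3(9) > 294.


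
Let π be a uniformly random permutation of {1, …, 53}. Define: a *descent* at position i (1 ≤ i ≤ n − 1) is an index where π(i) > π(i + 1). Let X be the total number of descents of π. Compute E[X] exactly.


Write X = Σ X_I over i = 1, …, 52, with X_I the indicator of one descent.
There are 52 indicators.
For each fixed i, the pair (π(i), π(i+1)) is a uniformly random ordered pair of distinct values from {1, …, 53}; by symmetry P[π(i) > π(i+1)] = 1/2.
By linearity: E[X] = 52 · (1/2) = (53 − 1) · (1/2) = 26 ≈ 26.000000.

E[X] = 26 = 26.000000.


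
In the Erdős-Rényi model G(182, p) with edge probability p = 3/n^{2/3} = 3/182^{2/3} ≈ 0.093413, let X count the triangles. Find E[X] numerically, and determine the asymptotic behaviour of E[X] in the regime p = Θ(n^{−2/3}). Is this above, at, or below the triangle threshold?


Number of potential triangles: C(182, 3) = 988260.
Each occurs with probability p³ ≈ (0.093413)³ ≈ 8.1511895e-04.
By linearity: E[X] = C(182, 3)·p³ ≈ 988260 · 8.1511895e-04 ≈ 805.54945.
Since α = 2/3 < 1, p = c/n^{2/3} ≫ 1/n is above the triangle threshold p ~ 1/n. Asymptotically E[X] ~ (c³/6)·n^{3(1−α)} = (3³/6)·n^{1} → ∞; triangles are abundant w.h.p.

E[X] ≈ 805.54945; in regime p = Θ(1/n^{2/3}) E[X] diverges (above the triangle threshold p ~ 1/n).


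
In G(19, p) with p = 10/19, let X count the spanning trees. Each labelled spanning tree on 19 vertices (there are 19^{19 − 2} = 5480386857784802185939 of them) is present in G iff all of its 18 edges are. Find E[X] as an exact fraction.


K_19 has 19^{19 − 2} = 5480386857784802185939 labelled spanning trees.
For each such spanning tree H, let X_H = 1 if all 18 edges of H are present in G. Then P[X_H = 1] = p^{18} = (10/19)^{18} = 1000000000000000000/104127350297911241532841.
By linearity of expectation: E[X] = Σ_H E[X_H] = 5480386857784802185939 · p^{18} = 5480386857784802185939 · 1000000000000000000/104127350297911241532841 = 1000000000000000000/19.
Numerically: E[X] ≈ 5.26316e+16.

E[X] = 5480386857784802185939 · (10/19)^{18} = 1000000000000000000/19 ≈ 5.26316e+16.


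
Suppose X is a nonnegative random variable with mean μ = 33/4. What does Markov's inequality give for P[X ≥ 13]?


μ = E[X] = 33/4, a = 13.
Markov: P[X ≥ 13] ≤ μ/a = (33/4)/13 = 33/52.
Numerically: ≈ 0.635.
(Since a = 13 > μ = 8.250, the bound 33/52 is < 1 and informative.)

P[X ≥ 13] ≤ 33/52 ≈ 0.635.


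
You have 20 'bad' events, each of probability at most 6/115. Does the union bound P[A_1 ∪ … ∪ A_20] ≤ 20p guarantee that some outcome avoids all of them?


Union bound: P[∪_{i=1}^{20} A_i] ≤ Σ_i P[A_i] ≤ 20·p = 20·(6/115) = 24/23.
Numerically: 24/23 ≈ 1.043.
Is 24/23 < 1? NO.
Since the bound 24/23 is ≥ 1, the union bound is uninformative here; it does NOT by itself certify existence.

20·p = 24/23 ≈ 1.043; existence NOT certified by the union bound.


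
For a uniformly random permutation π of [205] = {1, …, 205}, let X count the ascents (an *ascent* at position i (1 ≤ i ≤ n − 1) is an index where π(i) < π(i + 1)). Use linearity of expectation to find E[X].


Write X = Σ X_I over i = 1, …, 204, with X_I the indicator of one ascent.
There are 204 indicators.
For each fixed i, the pair (π(i), π(i+1)) is a uniformly random ordered pair of distinct values from {1, …, 205}; by symmetry P[π(i) < π(i+1)] = 1/2.
By linearity: E[X] = 204 · (1/2) = (205 − 1) · (1/2) = 102 ≈ 102.000.

E[X] = 102 = 102.000.


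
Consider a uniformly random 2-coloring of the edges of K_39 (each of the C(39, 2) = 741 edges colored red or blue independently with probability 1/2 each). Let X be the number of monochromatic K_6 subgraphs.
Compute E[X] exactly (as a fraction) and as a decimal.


Let X = Σ_S X_S over the C(39, 6) = 3262623 subsets S of size 6, where X_S = 1 if the K_6 on S is monochromatic.
For a fixed S, the K_6 on S has C(6, 2) = 15 edges. P[all 15 edges red] = (1/2)^15, and likewise for blue, so P[monochromatic] = 2·(1/2)^15 = 2^{1 − 15} = 1/16384.
By linearity: E[X] = C(39, 6) · 2^{1 − 15} = 3262623 · 1/16384 = 3262623/16384.
Numerically: E[X] ≈ 199.13470.

E[X] = C(39,6)·2^(1−C(6,2)) = 3262623/16384 ≈ 199.13470.


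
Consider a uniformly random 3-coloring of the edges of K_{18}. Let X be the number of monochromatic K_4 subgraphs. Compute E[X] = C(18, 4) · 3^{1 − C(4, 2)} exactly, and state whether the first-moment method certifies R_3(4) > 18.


E[X] = C(18, 4) · 3^{1 − 6} = 3060 · 3^{−5} = 3060/243.
As a reduced fraction: E[X] = 340/27 ≈ 12.593.
Is E[X] < 1? NO.
Since E[X] ≥ 1, the first-moment bound is inconclusive at n = 18; it does NOT by itself certify R_3(4) > 18.

E[X] = 340/27 ≈ 12.593; E[X] ≥ 1; first-moment method inconclusive here.


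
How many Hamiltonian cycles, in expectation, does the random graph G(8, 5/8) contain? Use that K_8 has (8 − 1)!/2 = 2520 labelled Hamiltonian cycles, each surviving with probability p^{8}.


K_8 has (8 − 1)!/2 = 2520 labelled Hamiltonian cycles.
For each such Hamiltonian cycle H, let X_H = 1 if all 8 edges of H are present in G. Then P[X_H = 1] = p^{8} = (5/8)^{8} = 390625/16777216.
By linearity of expectation: E[X] = Σ_H E[X_H] = 2520 · p^{8} = 2520 · 390625/16777216 = 123046875/2097152.
Numerically: E[X] ≈ 58.7.

E[X] = 2520 · (5/8)^{8} = 123046875/2097152 ≈ 58.7.


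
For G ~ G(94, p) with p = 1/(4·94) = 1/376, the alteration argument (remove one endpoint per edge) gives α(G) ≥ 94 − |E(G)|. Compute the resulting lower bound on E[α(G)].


E[|E(G)|] = C(94, 2)·p = 4371 · (1/376) = 93/8.
E[α(G)] ≥ n − E[|E(G)|] = 94 − 93/8 = 659/8.
Numerically: ≈ 82.375.
(This is only a lower bound; the true E[α(G)] may be larger.)

E[α(G)] ≥ 659/8 ≈ 82.375.


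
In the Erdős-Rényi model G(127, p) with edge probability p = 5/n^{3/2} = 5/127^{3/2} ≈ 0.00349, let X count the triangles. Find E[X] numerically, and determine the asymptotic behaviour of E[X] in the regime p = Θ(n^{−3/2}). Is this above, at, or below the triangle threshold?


Number of potential triangles: C(127, 3) = 333375.
Each occurs with probability p³ ≈ (0.00349)³ ≈ 4.26377e-08.
By linearity: E[X] = C(127, 3)·p³ ≈ 333375 · 4.26377e-08 ≈ 0.014.
Since α = 3/2 > 1, p = c/n^{3/2} = o(1/n) is below the triangle threshold p ~ 1/n. Asymptotically E[X] ~ (c³/6)·n^{3(1−α)} = (5³/6)·n^{-1.5} → 0, so by Markov's inequality G has no triangles w.h.p.

E[X] ≈ 0.014; in regime p = Θ(1/n^{3/2}) E[X] tends to 0 (below the triangle threshold p ~ 1/n).


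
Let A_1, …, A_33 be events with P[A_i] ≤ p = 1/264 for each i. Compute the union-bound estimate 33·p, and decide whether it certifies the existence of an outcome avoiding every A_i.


Union bound: P[∪_{i=1}^{33} A_i] ≤ Σ_i P[A_i] ≤ 33·p = 33·(1/264) = 1/8.
Numerically: 1/8 ≈ 0.12500.
Is 1/8 < 1? YES.
Since P[∪ A_i] ≤ 1/8 < 1, the complement has P[∩ A_i^c] ≥ 1 − 1/8 = 7/8 > 0, so some outcome avoids every A_i.

33·p = 1/8 ≈ 0.12500; existence CERTIFIED by the union bound.


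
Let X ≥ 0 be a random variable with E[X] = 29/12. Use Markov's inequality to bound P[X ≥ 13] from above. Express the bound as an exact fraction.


μ = E[X] = 29/12, a = 13.
Markov: P[X ≥ 13] ≤ μ/a = (29/12)/13 = 29/156.
Numerically: ≈ 0.18590.
(Since a = 13 > μ = 2.41667, the bound 29/156 is < 1 and informative.)

P[X ≥ 13] ≤ 29/156 ≈ 0.18590.


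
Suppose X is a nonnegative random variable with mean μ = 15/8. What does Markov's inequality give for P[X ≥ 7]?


μ = E[X] = 15/8, a = 7.
Markov: P[X ≥ 7] ≤ μ/a = (15/8)/7 = 15/56.
Numerically: ≈ 0.268.
(Since a = 7 > μ = 1.875, the bound 15/56 is < 1 and informative.)

P[X ≥ 7] ≤ 15/56 ≈ 0.268.


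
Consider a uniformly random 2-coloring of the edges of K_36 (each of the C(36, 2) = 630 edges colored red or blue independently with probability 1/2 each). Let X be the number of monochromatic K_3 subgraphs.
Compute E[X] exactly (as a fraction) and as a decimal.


Let X = Σ_S X_S over the C(36, 3) = 7140 subsets S of size 3, where X_S = 1 if the K_3 on S is monochromatic.
For a fixed S, the K_3 on S has C(3, 2) = 3 edges. P[all 3 edges red] = (1/2)^3, and likewise for blue, so P[monochromatic] = 2·(1/2)^3 = 2^{1 − 3} = 1/4.
By linearity of expectation: E[X] = C(36, 3) · 2^{1 − 3} = 7140 · 1/4 = 1785.
Numerically: E[X] ≈ 1785.0000.

E[X] = C(36,3)·2^(1−C(3,2)) = 1785 ≈ 1785.0000.


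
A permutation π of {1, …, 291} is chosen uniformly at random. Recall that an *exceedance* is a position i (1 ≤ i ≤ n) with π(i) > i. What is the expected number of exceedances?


Write X = Σ_{i=1}^{291} X_i, where X_i = 1_{π(i) > i}.
For each fixed i, π(i) is uniform over {1, …, 291} (marginal of a uniform permutation), so P[π(i) > i] = (n − i)/n. Summing: Σ_{i=1}^{291} (n − i)/n = (0 + 1 + … + 290)/291 = 291(291 − 1)/(2·291) = (291 − 1)/2.
Hence E[X] = Σ_{i=1}^{291} (291 − i)/291 = 145 ≈ 145.000000.

E[X] = 145 = 145.000000.


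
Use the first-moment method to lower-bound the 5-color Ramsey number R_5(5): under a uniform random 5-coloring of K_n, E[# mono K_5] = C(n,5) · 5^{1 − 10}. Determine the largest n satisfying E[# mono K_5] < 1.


We need C(n, 5) · 5^{1 − 10} < 1, i.e. C(n, 5) < 5^{10 − 1} = 1953125.
Check values of n near the boundary:
  n = 48: C(48, 5) = 1712304; 1712304 < 1953125? YES
  n = 49: C(49, 5) = 1906884; 1906884 < 1953125? YES
  n = 50: C(50, 5) = 2118760; 2118760 < 1953125? NO
  n = 51: C(51, 5) = 2349060; 2349060 < 1953125? NO
  n = 52: C(52, 5) = 2598960; 2598960 < 1953125? NO
The largest n with C(n, 5) < 1953125 is n = 49 (where E[X] = 1906884/1953125 ≈ 0.97632). Hence R_5(5) > 49, i.e. R_5(5) ≥ 50.

Largest n = 49; hence R_5(5) > 49.


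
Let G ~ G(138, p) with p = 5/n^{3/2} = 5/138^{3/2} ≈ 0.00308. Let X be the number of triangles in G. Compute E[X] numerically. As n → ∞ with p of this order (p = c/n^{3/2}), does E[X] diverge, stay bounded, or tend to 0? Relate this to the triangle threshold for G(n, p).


Number of potential triangles: C(138, 3) = 428536.
Each occurs with probability p³ ≈ (0.00308)³ ≈ 2.93396e-08.
By linearity: E[X] = C(138, 3)·p³ ≈ 428536 · 2.93396e-08 ≈ 0.013.
Since α = 3/2 > 1, p = c/n^{3/2} = o(1/n) is below the triangle threshold p ~ 1/n. Asymptotically E[X] ~ (c³/6)·n^{3(1−α)} = (5³/6)·n^{-1.5} → 0, so by Markov's inequality G has no triangles w.h.p.

E[X] ≈ 0.013; in regime p = Θ(1/n^{3/2}) E[X] tends to 0 (below the triangle threshold p ~ 1/n).


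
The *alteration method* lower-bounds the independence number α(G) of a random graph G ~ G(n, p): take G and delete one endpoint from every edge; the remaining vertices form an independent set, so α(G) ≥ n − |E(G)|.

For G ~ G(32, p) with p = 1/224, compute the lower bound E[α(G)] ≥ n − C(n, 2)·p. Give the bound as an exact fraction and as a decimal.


E[|E(G)|] = C(32, 2)·p = 496 · (1/224) = 31/14.
E[α(G)] ≥ n − E[|E(G)|] = 32 − 31/14 = 417/14.
Numerically: ≈ 29.7857.
(This is only a lower bound; the true E[α(G)] may be larger.)

E[α(G)] ≥ 417/14 ≈ 29.7857.


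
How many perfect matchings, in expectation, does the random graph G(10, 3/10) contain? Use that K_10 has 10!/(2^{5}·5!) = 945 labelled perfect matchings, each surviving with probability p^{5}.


K_10 has 10!/(2^{5}·5!) = 945 labelled perfect matchings.
For each such perfect matching H, let X_H = 1 if all 5 edges of H are present in G. Then P[X_H = 1] = p^{5} = (3/10)^{5} = 243/100000.
By linearity of expectation: E[X] = Σ_H E[X_H] = 945 · p^{5} = 945 · 243/100000 = 45927/20000.
Numerically: E[X] ≈ 2.2963.

E[X] = 945 · (3/10)^{5} = 45927/20000 ≈ 2.2963.


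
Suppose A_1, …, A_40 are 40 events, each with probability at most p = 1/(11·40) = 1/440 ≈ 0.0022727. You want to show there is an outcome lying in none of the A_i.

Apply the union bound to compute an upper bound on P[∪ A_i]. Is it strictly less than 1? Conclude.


Union bound: P[∪_{i=1}^{40} A_i] ≤ Σ_i P[A_i] ≤ 40·p = 40·(1/440) = 1/11.
Numerically: 1/11 ≈ 0.0909091.
Is 1/11 < 1? YES.
Since P[∪ A_i] ≤ 1/11 < 1, the complement has P[∩ A_i^c] ≥ 1 − 1/11 = 10/11 > 0, so some outcome avoids every A_i.

40·p = 1/11 ≈ 0.0909091; existence CERTIFIED by the union bound.


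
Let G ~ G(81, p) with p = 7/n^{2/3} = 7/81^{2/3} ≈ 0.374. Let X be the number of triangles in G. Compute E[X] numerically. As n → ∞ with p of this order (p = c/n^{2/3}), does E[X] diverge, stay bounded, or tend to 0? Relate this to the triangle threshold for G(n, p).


Number of potential triangles: C(81, 3) = 85320.
Each occurs with probability p³ ≈ (0.374)³ ≈ 5.22786e-02.
By linearity: E[X] = C(81, 3)·p³ ≈ 85320 · 5.22786e-02 ≈ 4460.412.
Since α = 2/3 < 1, p = c/n^{2/3} ≫ 1/n is above the triangle threshold p ~ 1/n. Asymptotically E[X] ~ (c³/6)·n^{3(1−α)} = (7³/6)·n^{1} → ∞; triangles are abundant w.h.p.

E[X] ≈ 4460.412; in regime p = Θ(1/n^{2/3}) E[X] diverges (above the triangle threshold p ~ 1/n).


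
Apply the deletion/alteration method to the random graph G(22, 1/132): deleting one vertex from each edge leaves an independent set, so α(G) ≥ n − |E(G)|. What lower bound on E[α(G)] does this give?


E[|E(G)|] = C(22, 2)·p = 231 · (1/132) = 7/4.
E[α(G)] ≥ n − E[|E(G)|] = 22 − 7/4 = 81/4.
Numerically: ≈ 20.25000.
(This is only a lower bound; the true E[α(G)] may be larger.)

E[α(G)] ≥ 81/4 ≈ 20.25000.


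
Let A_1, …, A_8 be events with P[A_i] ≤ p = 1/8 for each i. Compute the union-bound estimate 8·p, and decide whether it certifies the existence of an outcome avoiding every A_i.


Union bound: P[∪_{i=1}^{8} A_i] ≤ Σ_i P[A_i] ≤ 8·p = 8·(1/8) = 1.
Numerically: 1 ≈ 1.0000.
Is 1 < 1? NO.
Since the bound 1 is ≥ 1, the union bound is uninformative here; it does NOT by itself certify existence.

8·p = 1 ≈ 1.0000; existence NOT certified by the union bound.


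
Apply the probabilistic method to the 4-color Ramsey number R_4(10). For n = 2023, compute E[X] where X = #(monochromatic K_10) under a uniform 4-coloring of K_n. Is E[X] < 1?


E[X] = C(2023, 10) · 4^{1 − 45} = 309399856285778485315440716 · 4^{−44} = 309399856285778485315440716/309485009821345068724781056.
As a reduced fraction: E[X] = 77349964071444621328860179/77371252455336267181195264 ≈ 0.99972.
Is E[X] < 1? YES.
Since E[X] < 1, there exists a 4-coloring of K_{2023} with no monochromatic K_10; hence R_4(10) > 2023.

E[X] = 77349964071444621328860179/77371252455336267181195264 ≈ 0.99972; E[X] < 1, so R_4(10) > 2023.


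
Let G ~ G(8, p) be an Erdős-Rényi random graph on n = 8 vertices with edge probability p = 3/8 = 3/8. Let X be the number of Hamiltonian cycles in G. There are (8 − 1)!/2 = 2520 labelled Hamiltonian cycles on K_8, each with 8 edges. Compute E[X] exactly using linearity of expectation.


K_8 has (8 − 1)!/2 = 2520 labelled Hamiltonian cycles.
For each such Hamiltonian cycle H, let X_H = 1 if all 8 edges of H are present in G. Then P[X_H = 1] = p^{8} = (3/8)^{8} = 6561/16777216.
Summing the indicators: E[X] = Σ_H E[X_H] = 2520 · p^{8} = 2520 · 6561/16777216 = 2066715/2097152.
Numerically: E[X] ≈ 0.985487.

E[X] = 2520 · (3/8)^{8} = 2066715/2097152 ≈ 0.985487.


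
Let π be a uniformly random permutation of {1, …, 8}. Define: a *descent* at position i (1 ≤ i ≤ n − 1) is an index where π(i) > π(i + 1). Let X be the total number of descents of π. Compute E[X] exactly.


Write X = Σ X_I over i = 1, …, 7, with X_I the indicator of one descent.
There are 7 indicators.
For each fixed i, the pair (π(i), π(i+1)) is a uniformly random ordered pair of distinct values from {1, …, 8}; by symmetry P[π(i) > π(i+1)] = 1/2.
By linearity: E[X] = 7 · (1/2) = (8 − 1) · (1/2) = 7/2 ≈ 3.50000.

E[X] = 7/2 = 3.50000.


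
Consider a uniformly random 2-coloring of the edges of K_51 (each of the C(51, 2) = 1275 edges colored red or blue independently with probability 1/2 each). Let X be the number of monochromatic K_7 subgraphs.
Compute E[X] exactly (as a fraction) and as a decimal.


Let X = Σ_S X_S over the C(51, 7) = 115775100 subsets S of size 7, where X_S = 1 if the K_7 on S is monochromatic.
For a fixed S, the K_7 on S has C(7, 2) = 21 edges. P[all 21 edges red] = (1/2)^21, and likewise for blue, so P[monochromatic] = 2·(1/2)^21 = 2^{1 − 21} = 1/1048576.
Summing: E[X] = C(51, 7) · 2^{1 − 21} = 115775100 · 1/1048576 = 28943775/262144.
Numerically: E[X] ≈ 110.412.

E[X] = C(51,7)·2^(1−C(7,2)) = 28943775/262144 ≈ 110.412.


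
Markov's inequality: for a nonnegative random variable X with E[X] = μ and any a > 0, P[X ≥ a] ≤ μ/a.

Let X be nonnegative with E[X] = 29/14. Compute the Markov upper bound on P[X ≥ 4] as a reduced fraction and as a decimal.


μ = E[X] = 29/14, a = 4.
Markov: P[X ≥ 4] ≤ μ/a = (29/14)/4 = 29/56.
Numerically: ≈ 0.517857.
(Since a = 4 > μ = 2.071429, the bound 29/56 is < 1 and informative.)

P[X ≥ 4] ≤ 29/56 ≈ 0.517857.


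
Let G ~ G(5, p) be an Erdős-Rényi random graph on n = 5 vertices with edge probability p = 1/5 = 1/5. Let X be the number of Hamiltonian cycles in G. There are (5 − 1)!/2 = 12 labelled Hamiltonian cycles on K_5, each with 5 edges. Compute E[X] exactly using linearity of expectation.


K_5 has (5 − 1)!/2 = 12 labelled Hamiltonian cycles.
For each such Hamiltonian cycle H, let X_H = 1 if all 5 edges of H are present in G. Then P[X_H = 1] = p^{5} = (1/5)^{5} = 1/3125.
By linearity: E[X] = Σ_H E[X_H] = 12 · p^{5} = 12 · 1/3125 = 12/3125.
Numerically: E[X] ≈ 0.00384.

E[X] = 12 · (1/5)^{5} = 12/3125 ≈ 0.00384.


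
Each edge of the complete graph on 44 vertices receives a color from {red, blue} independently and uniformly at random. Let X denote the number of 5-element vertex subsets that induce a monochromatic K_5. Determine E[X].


Let X = Σ_S X_S over the C(44, 5) = 1086008 subsets S of size 5, where X_S = 1 if the K_5 on S is monochromatic.
For a fixed S, the K_5 on S has C(5, 2) = 10 edges. P[all 10 edges red] = (1/2)^10, and likewise for blue, so P[monochromatic] = 2·(1/2)^10 = 2^{1 − 10} = 1/512.
By linearity: E[X] = C(44, 5) · 2^{1 − 10} = 1086008 · 1/512 = 135751/64.
Numerically: E[X] ≈ 2121.109375.

E[X] = C(44,5)·2^(1−C(5,2)) = 135751/64 ≈ 2121.109375.


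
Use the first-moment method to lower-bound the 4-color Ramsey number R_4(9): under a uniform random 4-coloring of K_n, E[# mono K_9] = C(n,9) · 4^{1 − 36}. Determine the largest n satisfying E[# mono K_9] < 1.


We need C(n, 9) · 4^{1 − 36} < 1, i.e. C(n, 9) < 4^{36 − 1} = 1180591620717411303424.
Check values of n near the boundary:
  n = 913: C(913, 9) = 1167605542753639808390; 1167605542753639808390 < 1180591620717411303424? YES
  n = 914: C(914, 9) = 1179217089587653905932; 1179217089587653905932 < 1180591620717411303424? YES
  n = 915: C(915, 9) = 1190931166636537885130; 1190931166636537885130 < 1180591620717411303424? NO
The largest n with C(n, 9) < 1180591620717411303424 is n = 914 (where E[X] = 294804272396913476483/295147905179352825856 ≈ 0.9988357). Hence R_4(9) > 914, i.e. R_4(9) ≥ 915.

Largest n = 914; hence R_4(9) > 914.


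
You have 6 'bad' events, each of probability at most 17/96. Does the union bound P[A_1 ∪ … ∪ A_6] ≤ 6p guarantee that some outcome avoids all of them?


Union bound: P[∪_{i=1}^{6} A_i] ≤ Σ_i P[A_i] ≤ 6·p = 6·(17/96) = 17/16.
Numerically: 17/16 ≈ 1.0625000.
Is 17/16 < 1? NO.
Since the bound 17/16 is ≥ 1, the union bound is uninformative here; it does NOT by itself certify existence.

6·p = 17/16 ≈ 1.0625000; existence NOT certified by the union bound.


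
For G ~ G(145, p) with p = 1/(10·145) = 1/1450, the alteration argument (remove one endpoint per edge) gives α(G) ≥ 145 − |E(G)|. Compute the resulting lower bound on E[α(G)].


E[|E(G)|] = C(145, 2)·p = 10440 · (1/1450) = 36/5.
E[α(G)] ≥ n − E[|E(G)|] = 145 − 36/5 = 689/5.
Numerically: ≈ 137.8000.
(This is only a lower bound; the true E[α(G)] may be larger.)

E[α(G)] ≥ 689/5 ≈ 137.8000.


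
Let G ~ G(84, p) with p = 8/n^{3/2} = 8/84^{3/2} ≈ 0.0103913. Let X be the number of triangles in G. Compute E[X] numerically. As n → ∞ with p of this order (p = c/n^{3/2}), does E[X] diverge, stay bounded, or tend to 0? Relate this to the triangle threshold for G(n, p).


Number of potential triangles: C(84, 3) = 95284.
Each occurs with probability p³ ≈ (0.0103913)³ ≈ 1.12205249e-06.
By linearity: E[X] = C(84, 3)·p³ ≈ 95284 · 1.12205249e-06 ≈ 0.106914.
Since α = 3/2 > 1, p = c/n^{3/2} = o(1/n) is below the triangle threshold p ~ 1/n. Asymptotically E[X] ~ (c³/6)·n^{3(1−α)} = (8³/6)·n^{-1.5} → 0, so by Markov's inequality G has no triangles w.h.p.

E[X] ≈ 0.106914; in regime p = Θ(1/n^{3/2}) E[X] tends to 0 (below the triangle threshold p ~ 1/n).


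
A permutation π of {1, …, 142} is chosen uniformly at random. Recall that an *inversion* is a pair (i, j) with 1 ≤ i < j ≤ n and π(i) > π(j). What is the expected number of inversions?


Write X = Σ X_I over the C(142, 2) = 10011 pairs i < j, with X_I the indicator of one inversion.
There are 10011 indicators.
For each fixed pair i < j, the values π(i) and π(j) are two distinct elements of {1, …, 142} in uniformly random order; by symmetry P[π(i) > π(j)] = 1/2.
By linearity: E[X] = 10011 · (1/2) = C(142, 2) · (1/2) = 10011/2 = 10011/2 ≈ 5005.5000.

E[X] = 10011/2 = 5005.5000.


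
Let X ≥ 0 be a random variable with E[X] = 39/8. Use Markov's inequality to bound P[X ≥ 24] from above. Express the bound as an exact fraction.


μ = E[X] = 39/8, a = 24.
Markov: P[X ≥ 24] ≤ μ/a = (39/8)/24 = 13/64.
Numerically: ≈ 0.203.
(Since a = 24 > μ = 4.875, the bound 13/64 is < 1 and informative.)

P[X ≥ 24] ≤ 13/64 ≈ 0.203.


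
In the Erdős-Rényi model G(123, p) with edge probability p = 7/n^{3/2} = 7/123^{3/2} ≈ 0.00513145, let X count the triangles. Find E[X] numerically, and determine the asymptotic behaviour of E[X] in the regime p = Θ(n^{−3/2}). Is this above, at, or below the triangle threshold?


Number of potential triangles: C(123, 3) = 302621.
Each occurs with probability p³ ≈ (0.00513145)³ ≈ 1.35120461e-07.
By linearity: E[X] = C(123, 3)·p³ ≈ 302621 · 1.35120461e-07 ≈ 0.040890.
Since α = 3/2 > 1, p = c/n^{3/2} = o(1/n) is below the triangle threshold p ~ 1/n. Asymptotically E[X] ~ (c³/6)·n^{3(1−α)} = (7³/6)·n^{-1.5} → 0, so by Markov's inequality G has no triangles w.h.p.

E[X] ≈ 0.040890; in regime p = Θ(1/n^{3/2}) E[X] tends to 0 (below the triangle threshold p ~ 1/n).


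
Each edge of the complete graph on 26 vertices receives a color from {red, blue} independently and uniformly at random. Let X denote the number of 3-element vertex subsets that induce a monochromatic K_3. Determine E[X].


Let X = Σ_S X_S over the C(26, 3) = 2600 subsets S of size 3, where X_S = 1 if the K_3 on S is monochromatic.
For a fixed S, the K_3 on S has C(3, 2) = 3 edges. P[all 3 edges red] = (1/2)^3, and likewise for blue, so P[monochromatic] = 2·(1/2)^3 = 2^{1 − 3} = 1/4.
Summing: E[X] = C(26, 3) · 2^{1 − 3} = 2600 · 1/4 = 650.
Numerically: E[X] ≈ 650.00000.

E[X] = C(26,3)·2^(1−C(3,2)) = 650 ≈ 650.00000.


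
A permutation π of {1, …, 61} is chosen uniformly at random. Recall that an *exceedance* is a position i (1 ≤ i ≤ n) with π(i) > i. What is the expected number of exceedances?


Write X = Σ_{i=1}^{61} X_i, where X_i = 1_{π(i) > i}.
For each fixed i, π(i) is uniform over {1, …, 61} (marginal of a uniform permutation), so P[π(i) > i] = (n − i)/n. Summing: Σ_{i=1}^{61} (n − i)/n = (0 + 1 + … + 60)/61 = 61(61 − 1)/(2·61) = (61 − 1)/2.
Hence E[X] = Σ_{i=1}^{61} (61 − i)/61 = 30 ≈ 30.000000.

E[X] = 30 = 30.000000.


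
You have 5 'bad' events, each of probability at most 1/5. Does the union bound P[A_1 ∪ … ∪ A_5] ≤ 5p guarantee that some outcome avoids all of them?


Union bound: P[∪_{i=1}^{5} A_i] ≤ Σ_i P[A_i] ≤ 5·p = 5·(1/5) = 1.
Numerically: 1 ≈ 1.0000000.
Is 1 < 1? NO.
Since the bound 1 is ≥ 1, the union bound is uninformative here; it does NOT by itself certify existence.

5·p = 1 ≈ 1.0000000; existence NOT certified by the union bound.


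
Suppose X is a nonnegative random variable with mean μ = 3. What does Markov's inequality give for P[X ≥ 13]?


μ = E[X] = 3, a = 13.
Markov: P[X ≥ 13] ≤ μ/a = (3)/13 = 3/13.
Numerically: ≈ 0.23077.
(Since a = 13 > μ = 3.00000, the bound 3/13 is < 1 and informative.)

P[X ≥ 13] ≤ 3/13 ≈ 0.23077.


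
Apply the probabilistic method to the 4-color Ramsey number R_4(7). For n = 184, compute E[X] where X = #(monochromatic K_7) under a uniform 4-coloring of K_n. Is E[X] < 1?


E[X] = C(184, 7) · 4^{1 − 21} = 1262216571096 · 4^{−20} = 1262216571096/1099511627776.
As a reduced fraction: E[X] = 157777071387/137438953472 ≈ 1.148.
Is E[X] < 1? NO.
Since E[X] ≥ 1, the first-moment bound is inconclusive at n = 184; it does NOT by itself certify R_4(7) > 184.

E[X] = 157777071387/137438953472 ≈ 1.148; E[X] ≥ 1; first-moment method inconclusive here.


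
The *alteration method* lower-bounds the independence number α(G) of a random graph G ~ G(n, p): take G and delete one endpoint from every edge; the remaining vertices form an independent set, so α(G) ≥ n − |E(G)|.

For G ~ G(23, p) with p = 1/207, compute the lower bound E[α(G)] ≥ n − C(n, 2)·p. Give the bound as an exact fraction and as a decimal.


E[|E(G)|] = C(23, 2)·p = 253 · (1/207) = 11/9.
E[α(G)] ≥ n − E[|E(G)|] = 23 − 11/9 = 196/9.
Numerically: ≈ 21.777778.
(This is only a lower bound; the true E[α(G)] may be larger.)

E[α(G)] ≥ 196/9 ≈ 21.777778.


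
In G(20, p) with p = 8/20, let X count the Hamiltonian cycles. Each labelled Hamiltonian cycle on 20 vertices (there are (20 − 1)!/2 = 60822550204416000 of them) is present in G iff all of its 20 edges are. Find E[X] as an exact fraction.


K_20 has (20 − 1)!/2 = 60822550204416000 labelled Hamiltonian cycles.
For each such Hamiltonian cycle H, let X_H = 1 if all 20 edges of H are present in G. Then P[X_H = 1] = p^{20} = (2/5)^{20} = 1048576/95367431640625.
By linearity: E[X] = Σ_H E[X_H] = 60822550204416000 · p^{20} = 60822550204416000 · 1048576/95367431640625 = 510216531225165692928/762939453125.
Numerically: E[X] ≈ 6.6875e+08.

E[X] = 60822550204416000 · (2/5)^{20} = 510216531225165692928/762939453125 ≈ 6.6875e+08.


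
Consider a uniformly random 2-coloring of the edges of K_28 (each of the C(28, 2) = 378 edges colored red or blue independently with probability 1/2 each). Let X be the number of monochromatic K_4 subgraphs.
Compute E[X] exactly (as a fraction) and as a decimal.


Let X = Σ_S X_S over the C(28, 4) = 20475 subsets S of size 4, where X_S = 1 if the K_4 on S is monochromatic.
For a fixed S, the K_4 on S has C(4, 2) = 6 edges. P[all 6 edges red] = (1/2)^6, and likewise for blue, so P[monochromatic] = 2·(1/2)^6 = 2^{1 − 6} = 1/32.
Summing: E[X] = C(28, 4) · 2^{1 − 6} = 20475 · 1/32 = 20475/32.
Numerically: E[X] ≈ 639.844.

E[X] = C(28,4)·2^(1−C(4,2)) = 20475/32 ≈ 639.844.


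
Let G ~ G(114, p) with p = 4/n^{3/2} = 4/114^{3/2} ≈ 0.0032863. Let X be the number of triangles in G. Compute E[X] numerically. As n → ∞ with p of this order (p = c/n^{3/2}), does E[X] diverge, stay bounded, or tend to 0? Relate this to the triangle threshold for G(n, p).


Number of potential triangles: C(114, 3) = 240464.
Each occurs with probability p³ ≈ (0.0032863)³ ≈ 3.5490175e-08.
By linearity: E[X] = C(114, 3)·p³ ≈ 240464 · 3.5490175e-08 ≈ 0.00853.
Since α = 3/2 > 1, p = c/n^{3/2} = o(1/n) is below the triangle threshold p ~ 1/n. Asymptotically E[X] ~ (c³/6)·n^{3(1−α)} = (4³/6)·n^{-1.5} → 0, so by Markov's inequality G has no triangles w.h.p.

E[X] ≈ 0.00853; in regime p = Θ(1/n^{3/2}) E[X] tends to 0 (below the triangle threshold p ~ 1/n).


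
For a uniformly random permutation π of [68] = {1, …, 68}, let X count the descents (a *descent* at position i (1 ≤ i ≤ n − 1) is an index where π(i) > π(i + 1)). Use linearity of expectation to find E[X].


Write X = Σ X_I over i = 1, …, 67, with X_I the indicator of one descent.
There are 67 indicators.
For each fixed i, the pair (π(i), π(i+1)) is a uniformly random ordered pair of distinct values from {1, …, 68}; by symmetry P[π(i) > π(i+1)] = 1/2.
By linearity: E[X] = 67 · (1/2) = (68 − 1) · (1/2) = 67/2 ≈ 33.50000.

E[X] = 67/2 = 33.50000.


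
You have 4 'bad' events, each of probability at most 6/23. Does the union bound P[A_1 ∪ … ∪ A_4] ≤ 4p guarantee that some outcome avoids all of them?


Union bound: P[∪_{i=1}^{4} A_i] ≤ Σ_i P[A_i] ≤ 4·p = 4·(6/23) = 24/23.
Numerically: 24/23 ≈ 1.043.
Is 24/23 < 1? NO.
Since the bound 24/23 is ≥ 1, the union bound is uninformative here; it does NOT by itself certify existence.

4·p = 24/23 ≈ 1.043; existence NOT certified by the union bound.


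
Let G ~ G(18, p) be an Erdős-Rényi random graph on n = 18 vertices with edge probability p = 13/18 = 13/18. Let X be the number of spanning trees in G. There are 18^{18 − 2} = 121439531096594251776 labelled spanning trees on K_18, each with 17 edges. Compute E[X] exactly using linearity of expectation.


K_18 has 18^{18 − 2} = 121439531096594251776 labelled spanning trees.
For each such spanning tree H, let X_H = 1 if all 17 edges of H are present in G. Then P[X_H = 1] = p^{17} = (13/18)^{17} = 8650415919381337933/2185911559738696531968.
By linearity: E[X] = Σ_H E[X_H] = 121439531096594251776 · p^{17} = 121439531096594251776 · 8650415919381337933/2185911559738696531968 = 8650415919381337933/18.
Numerically: E[X] ≈ 4.81e+17.

E[X] = 121439531096594251776 · (13/18)^{17} = 8650415919381337933/18 ≈ 4.81e+17.


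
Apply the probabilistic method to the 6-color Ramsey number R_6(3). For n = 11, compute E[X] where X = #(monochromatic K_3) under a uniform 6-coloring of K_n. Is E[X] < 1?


E[X] = C(11, 3) · 6^{1 − 3} = 165 · 6^{−2} = 165/36.
As a reduced fraction: E[X] = 55/12 ≈ 4.583.
Is E[X] < 1? NO.
Since E[X] ≥ 1, the first-moment bound is inconclusive at n = 11; it does NOT by itself certify R_6(3) > 11.

E[X] = 55/12 ≈ 4.583; E[X] ≥ 1; first-moment method inconclusive here.


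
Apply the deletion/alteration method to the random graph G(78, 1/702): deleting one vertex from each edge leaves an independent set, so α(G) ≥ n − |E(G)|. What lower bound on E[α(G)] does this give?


E[|E(G)|] = C(78, 2)·p = 3003 · (1/702) = 77/18.
E[α(G)] ≥ n − E[|E(G)|] = 78 − 77/18 = 1327/18.
Numerically: ≈ 73.7222.
(This is only a lower bound; the true E[α(G)] may be larger.)

E[α(G)] ≥ 1327/18 ≈ 73.7222.


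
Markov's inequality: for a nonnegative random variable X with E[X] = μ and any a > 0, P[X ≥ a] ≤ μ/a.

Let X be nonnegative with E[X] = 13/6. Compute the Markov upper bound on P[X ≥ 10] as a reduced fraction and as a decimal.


μ = E[X] = 13/6, a = 10.
Markov: P[X ≥ 10] ≤ μ/a = (13/6)/10 = 13/60.
Numerically: ≈ 0.217.
(Since a = 10 > μ = 2.167, the bound 13/60 is < 1 and informative.)

P[X ≥ 10] ≤ 13/60 ≈ 0.217.


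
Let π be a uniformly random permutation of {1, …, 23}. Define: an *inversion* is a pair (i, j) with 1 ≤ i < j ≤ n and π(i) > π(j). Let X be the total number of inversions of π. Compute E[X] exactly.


Write X = Σ X_I over the C(23, 2) = 253 pairs i < j, with X_I the indicator of one inversion.
There are 253 indicators.
For each fixed pair i < j, the values π(i) and π(j) are two distinct elements of {1, …, 23} in uniformly random order; by symmetry P[π(i) > π(j)] = 1/2.
By linearity: E[X] = 253 · (1/2) = C(23, 2) · (1/2) = 253/2 = 253/2 ≈ 126.500000.

E[X] = 253/2 = 126.500000.


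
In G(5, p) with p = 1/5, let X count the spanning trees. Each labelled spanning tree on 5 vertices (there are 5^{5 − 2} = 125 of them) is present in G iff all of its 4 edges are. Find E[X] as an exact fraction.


K_5 has 5^{5 − 2} = 125 labelled spanning trees.
For each such spanning tree H, let X_H = 1 if all 4 edges of H are present in G. Then P[X_H = 1] = p^{4} = (1/5)^{4} = 1/625.
By linearity of expectation: E[X] = Σ_H E[X_H] = 125 · p^{4} = 125 · 1/625 = 1/5.
Numerically: E[X] ≈ 0.2.

E[X] = 125 · (1/5)^{4} = 1/5 ≈ 0.2.
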